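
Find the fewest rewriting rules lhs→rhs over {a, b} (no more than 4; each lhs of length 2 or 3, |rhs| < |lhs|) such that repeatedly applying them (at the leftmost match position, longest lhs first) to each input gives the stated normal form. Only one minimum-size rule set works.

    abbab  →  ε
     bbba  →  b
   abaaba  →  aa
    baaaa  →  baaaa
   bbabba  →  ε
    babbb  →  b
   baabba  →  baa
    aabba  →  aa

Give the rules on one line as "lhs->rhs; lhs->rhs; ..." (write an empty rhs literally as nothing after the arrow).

  | abbab => abab => ab => ε
  | bbba => b
  | abaaba => aaba => aa
  | baaaa

ab->; abb->ab; bba->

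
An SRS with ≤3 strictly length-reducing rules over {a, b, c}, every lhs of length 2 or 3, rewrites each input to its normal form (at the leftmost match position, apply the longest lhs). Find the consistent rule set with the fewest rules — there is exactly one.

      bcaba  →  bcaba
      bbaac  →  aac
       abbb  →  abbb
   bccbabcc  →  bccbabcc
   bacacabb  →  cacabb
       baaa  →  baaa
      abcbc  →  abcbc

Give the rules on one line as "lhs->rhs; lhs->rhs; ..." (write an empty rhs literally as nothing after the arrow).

bac->c; bba->a

  | bcaba
  | bbaac => aac
  | abbb
  | bccbabcc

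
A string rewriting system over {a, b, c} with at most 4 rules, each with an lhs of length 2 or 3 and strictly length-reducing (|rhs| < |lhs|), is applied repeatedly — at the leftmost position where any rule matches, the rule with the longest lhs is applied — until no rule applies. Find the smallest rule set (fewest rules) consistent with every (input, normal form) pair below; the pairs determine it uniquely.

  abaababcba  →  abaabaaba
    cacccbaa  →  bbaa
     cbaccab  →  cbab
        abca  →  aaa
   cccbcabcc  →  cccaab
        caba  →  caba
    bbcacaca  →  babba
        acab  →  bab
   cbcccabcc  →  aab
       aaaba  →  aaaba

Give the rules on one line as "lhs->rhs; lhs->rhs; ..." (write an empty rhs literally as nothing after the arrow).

ac->b; acc->; bc->a; cac->b

  | abaababcba => abaabaaba
  | cacccbaa => bccbaa => acbaa => bbaa
  | cbaccab => cbab
  | abca => aaa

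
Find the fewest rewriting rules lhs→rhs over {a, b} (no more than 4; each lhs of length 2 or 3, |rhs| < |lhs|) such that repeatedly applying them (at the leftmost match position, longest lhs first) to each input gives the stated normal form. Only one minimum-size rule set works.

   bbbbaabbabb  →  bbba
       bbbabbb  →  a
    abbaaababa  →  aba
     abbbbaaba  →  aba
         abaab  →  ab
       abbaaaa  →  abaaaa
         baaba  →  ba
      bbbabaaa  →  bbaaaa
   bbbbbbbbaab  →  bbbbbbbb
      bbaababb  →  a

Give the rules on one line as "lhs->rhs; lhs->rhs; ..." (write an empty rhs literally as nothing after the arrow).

aab->; abb->ab; bab->a

  | bbbbaabbabb => bbbbbabb => bbbbab => bbba
  | bbbabbb => bbabb => bab => a
  | abbaaababa => abaaababa => abaaba => aba
  | abbbbaaba => abbbaaba => abbaaba => abaaba => aba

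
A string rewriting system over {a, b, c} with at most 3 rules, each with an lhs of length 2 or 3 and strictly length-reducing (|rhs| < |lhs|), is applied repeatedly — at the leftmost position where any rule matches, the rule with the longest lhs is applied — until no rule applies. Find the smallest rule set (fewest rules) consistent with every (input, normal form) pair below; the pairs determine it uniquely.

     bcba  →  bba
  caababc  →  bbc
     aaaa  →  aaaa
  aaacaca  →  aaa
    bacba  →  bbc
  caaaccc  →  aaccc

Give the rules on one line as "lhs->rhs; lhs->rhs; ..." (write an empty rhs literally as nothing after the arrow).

  | bcba => bba
  | caababc => ababc => bcbc => bbc
  | aaaa
  | aaacaca => aaaca => aaa

aba->bc; ca->; cb->b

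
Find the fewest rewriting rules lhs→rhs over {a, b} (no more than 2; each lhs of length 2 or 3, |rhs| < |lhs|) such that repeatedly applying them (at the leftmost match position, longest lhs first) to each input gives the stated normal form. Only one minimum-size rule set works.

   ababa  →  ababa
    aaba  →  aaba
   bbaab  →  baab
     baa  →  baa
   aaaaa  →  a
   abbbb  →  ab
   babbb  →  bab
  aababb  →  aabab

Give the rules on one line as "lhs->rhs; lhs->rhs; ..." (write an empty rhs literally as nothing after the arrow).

  | ababa
  | aaba
  | bbaab => baab
  | baa

aaa->a; bb->b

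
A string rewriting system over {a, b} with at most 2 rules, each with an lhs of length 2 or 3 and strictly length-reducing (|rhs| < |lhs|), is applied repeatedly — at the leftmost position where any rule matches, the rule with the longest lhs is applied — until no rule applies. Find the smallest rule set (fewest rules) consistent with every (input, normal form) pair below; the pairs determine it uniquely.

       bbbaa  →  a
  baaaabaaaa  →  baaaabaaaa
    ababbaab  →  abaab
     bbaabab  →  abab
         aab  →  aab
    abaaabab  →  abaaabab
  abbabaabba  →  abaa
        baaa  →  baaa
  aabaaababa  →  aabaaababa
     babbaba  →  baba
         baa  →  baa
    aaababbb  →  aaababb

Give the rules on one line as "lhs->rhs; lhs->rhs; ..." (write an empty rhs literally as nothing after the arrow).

bba->; bbb->bb

  | bbbaa => bbaa => a
  | baaaabaaaa
  | ababbaab => abaab
  | bbaabab => abab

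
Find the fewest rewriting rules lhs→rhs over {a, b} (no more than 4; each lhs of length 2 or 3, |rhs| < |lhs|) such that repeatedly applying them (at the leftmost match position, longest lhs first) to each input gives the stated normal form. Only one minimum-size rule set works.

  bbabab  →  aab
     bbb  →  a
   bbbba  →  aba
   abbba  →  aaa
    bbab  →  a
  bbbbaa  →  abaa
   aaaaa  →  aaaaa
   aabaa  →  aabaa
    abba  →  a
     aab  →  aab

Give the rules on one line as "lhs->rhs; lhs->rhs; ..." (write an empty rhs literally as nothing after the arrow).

  | bbabab => bbbab => aab
  | bbb => a
  | bbbba => aba
  | abbba => aaa

bb->; bba->bb; bbb->a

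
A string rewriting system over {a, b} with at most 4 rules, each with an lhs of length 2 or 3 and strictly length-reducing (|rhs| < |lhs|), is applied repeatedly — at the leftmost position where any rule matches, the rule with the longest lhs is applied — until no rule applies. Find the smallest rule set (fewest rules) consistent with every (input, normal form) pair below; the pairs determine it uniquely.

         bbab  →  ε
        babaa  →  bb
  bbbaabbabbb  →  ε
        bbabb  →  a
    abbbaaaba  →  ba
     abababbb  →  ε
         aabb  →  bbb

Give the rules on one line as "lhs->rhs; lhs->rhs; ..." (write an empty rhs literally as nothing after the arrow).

aa->b; ab->; abb->a; bba->a

  | bbab => ab => ε
  | babaa => baa => bb
  | bbbaabbabbb => baabbabbb => bbbbabbb => bbabbb => abbb => ab => ε
  | bbabb => abb => a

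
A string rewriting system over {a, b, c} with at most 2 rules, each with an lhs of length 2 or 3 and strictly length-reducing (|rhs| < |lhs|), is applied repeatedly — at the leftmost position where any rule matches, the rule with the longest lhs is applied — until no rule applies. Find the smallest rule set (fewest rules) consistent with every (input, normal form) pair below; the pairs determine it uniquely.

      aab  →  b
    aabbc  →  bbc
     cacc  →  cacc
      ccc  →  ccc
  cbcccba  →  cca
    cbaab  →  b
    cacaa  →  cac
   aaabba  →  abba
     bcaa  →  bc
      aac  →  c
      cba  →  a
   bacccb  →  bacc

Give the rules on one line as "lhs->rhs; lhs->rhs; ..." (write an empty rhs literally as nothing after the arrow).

aa->; cb->

  | aab => b
  | aabbc => bbc
  | cacc
  | ccc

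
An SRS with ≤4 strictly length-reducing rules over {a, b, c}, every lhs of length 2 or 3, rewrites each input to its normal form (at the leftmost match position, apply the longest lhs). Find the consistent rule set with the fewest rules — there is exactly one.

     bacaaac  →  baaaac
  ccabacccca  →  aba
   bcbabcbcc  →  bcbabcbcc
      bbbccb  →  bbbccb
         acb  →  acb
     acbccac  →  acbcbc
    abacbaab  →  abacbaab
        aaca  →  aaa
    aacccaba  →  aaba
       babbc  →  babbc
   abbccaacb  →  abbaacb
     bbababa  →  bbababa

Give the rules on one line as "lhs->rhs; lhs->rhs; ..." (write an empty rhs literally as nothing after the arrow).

acc->; ca->a; cac->bc

  | bacaaac => baaaac
  | ccabacccca => cabacccca => abacccca => abcca => abca => aba
  | bcbabcbcc
  | bbbccb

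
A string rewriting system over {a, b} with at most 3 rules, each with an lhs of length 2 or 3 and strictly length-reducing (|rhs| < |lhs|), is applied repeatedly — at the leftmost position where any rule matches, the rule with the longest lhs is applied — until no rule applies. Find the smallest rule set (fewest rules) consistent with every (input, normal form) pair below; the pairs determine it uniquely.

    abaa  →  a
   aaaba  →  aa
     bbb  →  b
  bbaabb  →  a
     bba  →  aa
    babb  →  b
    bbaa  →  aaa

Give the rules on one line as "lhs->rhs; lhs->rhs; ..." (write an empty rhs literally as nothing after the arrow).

  | abaa => a
  | aaaba => aa
  | bbb => ab => b
  | bbaabb => aaabb => aabb => abb => bb => a

ab->b; aba->; bb->a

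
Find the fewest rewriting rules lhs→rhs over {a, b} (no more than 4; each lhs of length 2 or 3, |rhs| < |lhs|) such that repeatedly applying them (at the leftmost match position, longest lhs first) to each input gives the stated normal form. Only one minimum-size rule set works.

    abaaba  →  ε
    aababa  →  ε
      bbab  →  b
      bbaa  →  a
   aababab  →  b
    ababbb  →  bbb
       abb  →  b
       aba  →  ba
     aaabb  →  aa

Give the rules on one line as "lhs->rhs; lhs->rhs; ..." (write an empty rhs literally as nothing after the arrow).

  | abaaba => baaba => baba => bba => ε
  | aababa => ababa => baba => bba => ε
  | bbab => b
  | bbaa => a

ab->a; aba->ba; abb->b; bba->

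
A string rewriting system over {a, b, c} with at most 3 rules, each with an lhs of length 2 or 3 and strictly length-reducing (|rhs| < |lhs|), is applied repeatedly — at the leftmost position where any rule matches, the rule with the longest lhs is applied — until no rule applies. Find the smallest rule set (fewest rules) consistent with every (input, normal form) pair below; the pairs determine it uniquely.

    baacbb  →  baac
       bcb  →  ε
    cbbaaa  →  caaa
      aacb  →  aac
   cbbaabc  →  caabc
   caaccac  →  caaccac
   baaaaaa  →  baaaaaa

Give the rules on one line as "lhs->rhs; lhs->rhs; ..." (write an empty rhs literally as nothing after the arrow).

bcb->; cb->c

  | baacbb => baacb => baac
  | bcb => ε
  | cbbaaa => cbaaa => caaa
  | aacb => aac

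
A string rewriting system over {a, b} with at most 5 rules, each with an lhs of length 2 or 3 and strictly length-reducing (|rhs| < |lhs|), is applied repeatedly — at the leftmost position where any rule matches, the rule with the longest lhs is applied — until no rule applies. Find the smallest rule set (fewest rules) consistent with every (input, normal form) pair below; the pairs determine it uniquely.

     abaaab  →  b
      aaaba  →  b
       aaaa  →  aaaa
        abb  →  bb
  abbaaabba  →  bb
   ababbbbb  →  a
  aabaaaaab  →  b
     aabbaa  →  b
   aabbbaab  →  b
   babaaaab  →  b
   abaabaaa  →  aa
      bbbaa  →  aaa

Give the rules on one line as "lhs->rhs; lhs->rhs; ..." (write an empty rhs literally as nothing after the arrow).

  | abaaab => baaab => aab => ab => b
  | aaaba => aaba => aba => ba => b
  | aaaa
  | abb => bb

ab->b; ba->b; baa->a; bbb->a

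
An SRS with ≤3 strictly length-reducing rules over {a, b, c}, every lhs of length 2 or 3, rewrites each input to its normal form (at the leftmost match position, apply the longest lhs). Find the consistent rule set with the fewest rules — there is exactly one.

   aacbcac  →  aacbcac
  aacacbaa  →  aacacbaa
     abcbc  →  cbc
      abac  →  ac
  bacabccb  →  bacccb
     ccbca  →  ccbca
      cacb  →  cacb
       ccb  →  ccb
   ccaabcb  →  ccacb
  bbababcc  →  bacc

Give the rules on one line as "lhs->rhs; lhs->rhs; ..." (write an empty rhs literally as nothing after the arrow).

  | aacbcac
  | aacacbaa
  | abcbc => cbc
  | abac => ac

ab->; bab->a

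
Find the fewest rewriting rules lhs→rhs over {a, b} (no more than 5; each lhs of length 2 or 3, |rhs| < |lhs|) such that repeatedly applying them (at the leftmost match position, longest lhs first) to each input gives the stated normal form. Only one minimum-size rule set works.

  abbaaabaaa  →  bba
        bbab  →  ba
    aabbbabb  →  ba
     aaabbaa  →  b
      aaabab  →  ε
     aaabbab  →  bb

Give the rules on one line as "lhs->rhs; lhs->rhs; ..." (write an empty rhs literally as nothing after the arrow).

aa->; ab->; bab->bb; bbb->ba

  | abbaaabaaa => baaabaaa => babaaa => bbaaa => bba
  | bbab => bbb => ba
  | aabbbabb => bbbabb => baabb => bbb => ba
  | aaabbaa => abbaa => baa => b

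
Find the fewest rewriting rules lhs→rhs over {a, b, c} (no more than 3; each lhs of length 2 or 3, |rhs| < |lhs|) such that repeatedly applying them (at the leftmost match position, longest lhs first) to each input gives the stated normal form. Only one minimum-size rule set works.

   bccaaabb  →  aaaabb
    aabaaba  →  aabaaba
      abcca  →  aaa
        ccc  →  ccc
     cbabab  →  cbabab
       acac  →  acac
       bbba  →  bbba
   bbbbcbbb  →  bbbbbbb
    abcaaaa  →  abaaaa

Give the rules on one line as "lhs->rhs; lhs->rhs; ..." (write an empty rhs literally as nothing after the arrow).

bc->b; bcc->a

  | bccaaabb => aaaabb
  | aabaaba
  | abcca => aaa
  | ccc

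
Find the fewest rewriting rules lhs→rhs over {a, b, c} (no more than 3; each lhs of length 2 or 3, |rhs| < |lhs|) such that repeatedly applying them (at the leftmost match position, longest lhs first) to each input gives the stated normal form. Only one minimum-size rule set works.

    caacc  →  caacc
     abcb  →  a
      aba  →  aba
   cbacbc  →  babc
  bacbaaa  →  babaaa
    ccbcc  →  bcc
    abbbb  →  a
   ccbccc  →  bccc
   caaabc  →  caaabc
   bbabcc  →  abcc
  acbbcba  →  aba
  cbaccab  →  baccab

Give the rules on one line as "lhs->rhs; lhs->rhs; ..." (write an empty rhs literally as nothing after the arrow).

  | caacc
  | abcb => abb => a
  | aba
  | cbacbc => bacbc => babc

bb->; cb->b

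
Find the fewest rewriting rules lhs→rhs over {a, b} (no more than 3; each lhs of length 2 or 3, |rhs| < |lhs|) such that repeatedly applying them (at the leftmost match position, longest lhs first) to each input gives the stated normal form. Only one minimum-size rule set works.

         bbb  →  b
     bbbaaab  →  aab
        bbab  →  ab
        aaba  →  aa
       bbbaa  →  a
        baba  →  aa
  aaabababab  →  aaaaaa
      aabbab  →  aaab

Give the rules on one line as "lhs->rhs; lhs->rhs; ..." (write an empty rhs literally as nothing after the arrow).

  | bbb => b
  | bbbaaab => baaab => aab
  | bbab => ab
  | aaba => aa

ba->; bab->a; bb->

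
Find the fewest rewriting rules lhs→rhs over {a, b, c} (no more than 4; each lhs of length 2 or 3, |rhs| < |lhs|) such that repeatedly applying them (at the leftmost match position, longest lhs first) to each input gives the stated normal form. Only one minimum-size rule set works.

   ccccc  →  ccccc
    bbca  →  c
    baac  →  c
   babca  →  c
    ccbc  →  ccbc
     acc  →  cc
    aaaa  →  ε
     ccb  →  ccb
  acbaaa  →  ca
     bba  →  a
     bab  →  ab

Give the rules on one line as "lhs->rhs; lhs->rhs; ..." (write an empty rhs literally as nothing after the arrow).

aa->; ac->c; ba->a; bca->ac

  | ccccc
  | bbca => bac => ac => c
  | baac => aac => c
  | babca => abca => aac => c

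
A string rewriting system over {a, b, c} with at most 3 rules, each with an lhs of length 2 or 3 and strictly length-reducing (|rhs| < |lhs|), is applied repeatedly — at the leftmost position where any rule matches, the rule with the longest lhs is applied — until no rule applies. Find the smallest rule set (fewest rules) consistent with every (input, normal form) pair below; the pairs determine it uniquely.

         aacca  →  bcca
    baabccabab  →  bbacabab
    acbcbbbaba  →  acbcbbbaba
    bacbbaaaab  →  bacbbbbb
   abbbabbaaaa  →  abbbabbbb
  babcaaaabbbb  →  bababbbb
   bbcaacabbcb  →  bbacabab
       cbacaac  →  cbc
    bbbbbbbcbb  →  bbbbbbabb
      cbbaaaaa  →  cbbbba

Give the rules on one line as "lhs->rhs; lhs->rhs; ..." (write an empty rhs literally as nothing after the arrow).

  | aacca => bcca
  | baabccabab => bbbccabab => bbacabab
  | acbcbbbaba
  | bacbbaaaab => bacbbbaab => bacbbbbb

aa->b; bbc->ba; cba->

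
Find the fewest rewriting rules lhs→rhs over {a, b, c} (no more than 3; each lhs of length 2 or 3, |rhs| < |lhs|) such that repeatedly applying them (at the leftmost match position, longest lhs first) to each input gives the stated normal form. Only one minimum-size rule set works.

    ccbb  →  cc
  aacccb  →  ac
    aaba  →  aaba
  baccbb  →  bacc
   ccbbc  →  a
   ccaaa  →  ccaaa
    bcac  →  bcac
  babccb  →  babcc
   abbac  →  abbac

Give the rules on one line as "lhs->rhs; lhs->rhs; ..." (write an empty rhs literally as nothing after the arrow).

aac->cc; cb->c; ccc->a

  | ccbb => ccb => cc
  | aacccb => ccccb => acb => ac
  | aaba
  | baccbb => baccb => bacc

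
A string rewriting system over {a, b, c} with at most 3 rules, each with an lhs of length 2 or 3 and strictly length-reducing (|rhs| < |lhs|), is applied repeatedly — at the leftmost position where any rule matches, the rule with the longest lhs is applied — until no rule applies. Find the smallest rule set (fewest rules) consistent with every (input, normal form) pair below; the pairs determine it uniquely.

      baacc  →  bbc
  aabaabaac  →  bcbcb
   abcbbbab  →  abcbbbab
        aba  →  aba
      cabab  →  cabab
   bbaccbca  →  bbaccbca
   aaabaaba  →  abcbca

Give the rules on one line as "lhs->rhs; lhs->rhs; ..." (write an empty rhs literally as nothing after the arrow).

  | baacc => bbc
  | aabaabaac => bcaabaac => bcbcaac => bcbcb
  | abcbbbab
  | aba

aab->bc; aac->b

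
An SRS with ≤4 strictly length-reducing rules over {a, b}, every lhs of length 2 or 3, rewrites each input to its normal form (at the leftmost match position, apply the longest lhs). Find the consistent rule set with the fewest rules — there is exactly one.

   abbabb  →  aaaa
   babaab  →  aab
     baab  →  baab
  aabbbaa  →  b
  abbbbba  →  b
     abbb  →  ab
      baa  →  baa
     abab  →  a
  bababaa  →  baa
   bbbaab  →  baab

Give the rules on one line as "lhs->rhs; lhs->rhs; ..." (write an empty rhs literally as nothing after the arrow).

aba->b; bb->a; bbb->b

  | abbabb => aaabb => aaaa
  | babaab => bbab => aab
  | baab
  | aabbbaa => aabaa => aba => b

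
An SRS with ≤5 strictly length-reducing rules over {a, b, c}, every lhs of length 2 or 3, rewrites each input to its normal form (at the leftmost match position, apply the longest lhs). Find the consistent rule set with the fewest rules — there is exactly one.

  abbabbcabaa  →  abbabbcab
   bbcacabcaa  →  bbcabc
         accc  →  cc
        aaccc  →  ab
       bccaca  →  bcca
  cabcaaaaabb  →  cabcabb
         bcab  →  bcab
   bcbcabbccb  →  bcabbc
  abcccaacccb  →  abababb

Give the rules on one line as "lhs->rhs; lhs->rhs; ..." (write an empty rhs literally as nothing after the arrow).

aa->; ac->; cb->; ccc->ab

  | abbabbcabaa => abbabbcab
  | bbcacabcaa => bbcabcaa => bbcabc
  | accc => cc
  | aaccc => ccc => ab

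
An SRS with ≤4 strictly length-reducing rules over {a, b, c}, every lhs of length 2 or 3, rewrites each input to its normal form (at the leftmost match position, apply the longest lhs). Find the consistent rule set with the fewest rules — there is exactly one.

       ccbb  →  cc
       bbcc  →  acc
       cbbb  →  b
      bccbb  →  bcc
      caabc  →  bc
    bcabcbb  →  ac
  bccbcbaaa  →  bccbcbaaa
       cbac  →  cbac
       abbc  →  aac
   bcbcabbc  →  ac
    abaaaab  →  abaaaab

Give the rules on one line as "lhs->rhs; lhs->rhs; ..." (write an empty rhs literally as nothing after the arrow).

bb->a; ca->c; cab->b

  | ccbb => cca => cc
  | bbcc => acc
  | cbbb => cab => b
  | bccbb => bcca => bcc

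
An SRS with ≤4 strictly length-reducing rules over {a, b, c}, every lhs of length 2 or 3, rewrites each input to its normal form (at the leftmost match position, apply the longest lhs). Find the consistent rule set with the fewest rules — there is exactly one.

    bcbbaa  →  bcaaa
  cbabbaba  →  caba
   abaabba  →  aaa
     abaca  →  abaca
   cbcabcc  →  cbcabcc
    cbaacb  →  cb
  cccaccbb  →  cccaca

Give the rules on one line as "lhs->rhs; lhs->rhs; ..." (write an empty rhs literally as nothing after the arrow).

baa->; bb->a; ccb->cb

  | bcbbaa => bcaaa
  | cbabbaba => cbaaaba => caba
  | abaabba => abba => aaa
  | abaca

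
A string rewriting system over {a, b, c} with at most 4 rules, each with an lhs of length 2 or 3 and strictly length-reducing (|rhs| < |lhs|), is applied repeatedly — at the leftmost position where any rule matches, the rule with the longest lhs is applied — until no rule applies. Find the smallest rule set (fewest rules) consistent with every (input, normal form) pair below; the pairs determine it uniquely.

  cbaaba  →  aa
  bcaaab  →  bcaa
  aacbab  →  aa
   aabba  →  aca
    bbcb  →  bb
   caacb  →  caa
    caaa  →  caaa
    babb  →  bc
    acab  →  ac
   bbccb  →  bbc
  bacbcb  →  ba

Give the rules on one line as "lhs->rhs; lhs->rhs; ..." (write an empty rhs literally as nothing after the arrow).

  | cbaaba => aaba => aa
  | bcaaab => bcaa
  | aacbab => aaab => aa
  | aabba => aca

ab->; abb->c; cb->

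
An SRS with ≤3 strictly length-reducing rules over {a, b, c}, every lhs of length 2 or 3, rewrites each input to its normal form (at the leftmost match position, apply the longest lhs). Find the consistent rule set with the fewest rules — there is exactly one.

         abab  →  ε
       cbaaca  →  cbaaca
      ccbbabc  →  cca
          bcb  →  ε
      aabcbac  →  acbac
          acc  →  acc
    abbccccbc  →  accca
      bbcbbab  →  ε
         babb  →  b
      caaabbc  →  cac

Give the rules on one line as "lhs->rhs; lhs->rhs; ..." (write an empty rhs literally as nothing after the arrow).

ab->; bab->; bc->a

  | abab => ab => ε
  | cbaaca
  | ccbbabc => ccbc => cca
  | bcb => ab => ε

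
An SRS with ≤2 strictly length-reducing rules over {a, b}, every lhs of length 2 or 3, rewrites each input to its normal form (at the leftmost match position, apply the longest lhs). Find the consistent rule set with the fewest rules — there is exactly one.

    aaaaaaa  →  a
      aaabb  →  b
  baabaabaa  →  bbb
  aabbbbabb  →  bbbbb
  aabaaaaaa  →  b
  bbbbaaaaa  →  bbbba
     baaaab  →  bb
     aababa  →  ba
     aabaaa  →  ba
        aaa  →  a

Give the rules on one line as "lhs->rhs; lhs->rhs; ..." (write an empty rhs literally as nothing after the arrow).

aa->; ab->

  | aaaaaaa => aaaaa => aaa => a
  | aaabb => abb => b
  | baabaabaa => bbaabaa => bbbaa => bbb
  | aabbbbabb => bbbbabb => bbbbb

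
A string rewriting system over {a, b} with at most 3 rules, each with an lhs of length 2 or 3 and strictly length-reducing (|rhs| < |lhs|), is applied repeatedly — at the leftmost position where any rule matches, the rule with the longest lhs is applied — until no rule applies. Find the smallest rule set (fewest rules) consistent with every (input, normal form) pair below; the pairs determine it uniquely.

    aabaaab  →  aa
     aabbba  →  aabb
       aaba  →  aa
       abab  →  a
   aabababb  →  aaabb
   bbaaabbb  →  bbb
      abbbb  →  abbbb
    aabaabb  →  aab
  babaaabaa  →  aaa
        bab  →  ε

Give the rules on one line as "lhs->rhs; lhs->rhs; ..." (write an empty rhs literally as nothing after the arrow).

ba->; baa->ba; bab->

  | aabaaab => aabaab => aabab => aa
  | aabbba => aabb
  | aaba => aa
  | abab => a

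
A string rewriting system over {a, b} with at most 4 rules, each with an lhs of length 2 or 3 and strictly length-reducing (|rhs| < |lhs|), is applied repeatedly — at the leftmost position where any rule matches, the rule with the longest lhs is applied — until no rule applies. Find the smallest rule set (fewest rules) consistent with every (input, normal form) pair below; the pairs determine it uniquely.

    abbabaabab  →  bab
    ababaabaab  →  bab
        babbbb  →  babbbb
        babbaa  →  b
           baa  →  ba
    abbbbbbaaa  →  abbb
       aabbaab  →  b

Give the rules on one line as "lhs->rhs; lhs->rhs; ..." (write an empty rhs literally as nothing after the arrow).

  | abbabaabab => abbaabab => ababab => bab
  | ababaabaab => baabaab => babaab => bab
  | babbbb
  | babbaa => baba => b

aa->a; aba->; bba->b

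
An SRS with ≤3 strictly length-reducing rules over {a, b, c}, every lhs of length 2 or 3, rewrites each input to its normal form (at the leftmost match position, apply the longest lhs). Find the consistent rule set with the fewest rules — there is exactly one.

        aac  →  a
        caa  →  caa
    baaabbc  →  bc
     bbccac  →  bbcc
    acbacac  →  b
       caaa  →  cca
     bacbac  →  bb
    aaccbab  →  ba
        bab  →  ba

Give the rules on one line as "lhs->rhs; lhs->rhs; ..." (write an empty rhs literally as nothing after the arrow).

aaa->ca; ab->a; ac->

  | aac => a
  | caa
  | baaabbc => bcabbc => bcabc => bcac => bc
  | bbccac => bbcc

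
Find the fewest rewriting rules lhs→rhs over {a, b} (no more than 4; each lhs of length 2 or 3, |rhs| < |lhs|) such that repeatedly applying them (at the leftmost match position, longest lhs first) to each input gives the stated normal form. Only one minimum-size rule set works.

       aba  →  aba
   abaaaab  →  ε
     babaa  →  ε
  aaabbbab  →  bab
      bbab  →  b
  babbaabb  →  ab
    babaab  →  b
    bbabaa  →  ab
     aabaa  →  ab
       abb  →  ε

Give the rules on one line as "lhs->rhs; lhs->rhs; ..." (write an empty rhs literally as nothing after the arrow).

  | aba
  | abaaaab => aabaab => baab => abb => aa => ε
  | babaa => baab => abb => aa => ε
  | aaabbbab => abbbab => aabab => bab

aa->; baa->ab; bb->a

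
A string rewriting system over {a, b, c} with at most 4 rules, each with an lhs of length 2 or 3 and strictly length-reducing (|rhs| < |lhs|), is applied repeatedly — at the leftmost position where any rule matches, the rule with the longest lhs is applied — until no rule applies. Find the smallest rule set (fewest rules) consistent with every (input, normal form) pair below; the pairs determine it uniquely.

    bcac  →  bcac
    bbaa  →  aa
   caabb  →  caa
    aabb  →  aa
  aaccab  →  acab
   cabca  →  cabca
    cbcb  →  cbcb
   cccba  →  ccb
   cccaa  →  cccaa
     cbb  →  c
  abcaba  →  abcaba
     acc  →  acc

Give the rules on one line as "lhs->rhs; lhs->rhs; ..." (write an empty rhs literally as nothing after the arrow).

aac->a; bb->; cba->b

  | bcac
  | bbaa => aa
  | caabb => caa
  | aabb => aa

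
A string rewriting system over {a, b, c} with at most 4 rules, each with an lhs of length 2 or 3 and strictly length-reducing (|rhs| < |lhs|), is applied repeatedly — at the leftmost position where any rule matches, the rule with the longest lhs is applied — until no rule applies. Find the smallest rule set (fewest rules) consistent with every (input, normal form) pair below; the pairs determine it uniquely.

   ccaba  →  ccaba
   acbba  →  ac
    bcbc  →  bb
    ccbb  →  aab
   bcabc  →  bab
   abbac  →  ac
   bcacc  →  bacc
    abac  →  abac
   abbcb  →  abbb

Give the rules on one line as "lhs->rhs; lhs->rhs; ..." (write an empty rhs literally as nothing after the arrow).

bba->; bc->b; ccb->aa

  | ccaba
  | acbba => ac
  | bcbc => bbc => bb
  | ccbb => aab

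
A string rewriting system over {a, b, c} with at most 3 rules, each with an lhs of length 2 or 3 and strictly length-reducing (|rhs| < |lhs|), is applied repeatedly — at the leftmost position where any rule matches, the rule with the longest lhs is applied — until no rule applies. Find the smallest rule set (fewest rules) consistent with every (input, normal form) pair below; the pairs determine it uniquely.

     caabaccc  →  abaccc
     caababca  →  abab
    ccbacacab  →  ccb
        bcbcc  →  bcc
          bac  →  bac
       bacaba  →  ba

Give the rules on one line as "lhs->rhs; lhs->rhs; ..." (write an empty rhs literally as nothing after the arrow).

  | caabaccc => abaccc
  | caababca => ababca => abab
  | ccbacacab => ccbccab => ccbcb => ccb
  | bcbcc => bcc

aca->c; bcb->b; ca->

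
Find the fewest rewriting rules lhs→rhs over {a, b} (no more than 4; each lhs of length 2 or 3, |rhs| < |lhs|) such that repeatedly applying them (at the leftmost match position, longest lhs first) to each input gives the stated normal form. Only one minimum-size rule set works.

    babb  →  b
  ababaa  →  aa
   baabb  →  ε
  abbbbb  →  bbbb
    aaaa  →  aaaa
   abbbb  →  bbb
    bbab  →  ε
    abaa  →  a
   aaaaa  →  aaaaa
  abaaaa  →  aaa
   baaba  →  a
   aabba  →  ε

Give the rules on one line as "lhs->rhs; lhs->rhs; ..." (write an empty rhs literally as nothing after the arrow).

ab->; aba->; ba->a

  | babb => abb => b
  | ababaa => baa => aa
  | baabb => aabb => ab => ε
  | abbbbb => bbbb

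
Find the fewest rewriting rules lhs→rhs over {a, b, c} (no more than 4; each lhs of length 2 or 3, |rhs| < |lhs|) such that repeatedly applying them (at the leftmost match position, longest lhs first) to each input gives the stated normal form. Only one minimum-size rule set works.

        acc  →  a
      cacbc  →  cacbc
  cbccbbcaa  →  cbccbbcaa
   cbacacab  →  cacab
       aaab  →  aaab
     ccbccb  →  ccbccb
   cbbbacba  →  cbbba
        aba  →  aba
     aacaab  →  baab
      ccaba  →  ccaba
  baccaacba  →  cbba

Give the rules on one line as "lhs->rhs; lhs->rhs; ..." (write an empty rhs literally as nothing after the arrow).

  | acc => a
  | cacbc
  | cbccbbcaa
  | cbacacab => cacab

aac->b; acc->a; bac->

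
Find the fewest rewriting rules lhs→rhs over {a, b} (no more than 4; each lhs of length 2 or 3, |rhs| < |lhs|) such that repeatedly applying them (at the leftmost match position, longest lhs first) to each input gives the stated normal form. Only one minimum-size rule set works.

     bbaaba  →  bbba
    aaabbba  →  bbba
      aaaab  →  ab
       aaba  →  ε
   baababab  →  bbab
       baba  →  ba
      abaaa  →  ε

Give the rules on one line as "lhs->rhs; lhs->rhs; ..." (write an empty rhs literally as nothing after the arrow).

  | bbaaba => bbba
  | aaabbba => bbba
  | aaaab => ab
  | aaba => aaa => ε

aaa->; aab->aa; aba->a; baa->b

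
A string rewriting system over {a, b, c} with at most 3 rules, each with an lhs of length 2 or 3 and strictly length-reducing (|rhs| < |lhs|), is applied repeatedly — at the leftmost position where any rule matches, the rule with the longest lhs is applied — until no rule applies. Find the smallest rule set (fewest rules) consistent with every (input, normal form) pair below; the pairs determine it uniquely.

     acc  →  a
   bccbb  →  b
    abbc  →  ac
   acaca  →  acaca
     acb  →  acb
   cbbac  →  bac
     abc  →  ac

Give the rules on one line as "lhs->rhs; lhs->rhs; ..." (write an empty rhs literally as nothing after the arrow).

  | acc => ab => a
  | bccbb => bbbb => cbb => cc => b
  | abbc => abc => ac
  | acaca

ab->a; bb->c; cc->b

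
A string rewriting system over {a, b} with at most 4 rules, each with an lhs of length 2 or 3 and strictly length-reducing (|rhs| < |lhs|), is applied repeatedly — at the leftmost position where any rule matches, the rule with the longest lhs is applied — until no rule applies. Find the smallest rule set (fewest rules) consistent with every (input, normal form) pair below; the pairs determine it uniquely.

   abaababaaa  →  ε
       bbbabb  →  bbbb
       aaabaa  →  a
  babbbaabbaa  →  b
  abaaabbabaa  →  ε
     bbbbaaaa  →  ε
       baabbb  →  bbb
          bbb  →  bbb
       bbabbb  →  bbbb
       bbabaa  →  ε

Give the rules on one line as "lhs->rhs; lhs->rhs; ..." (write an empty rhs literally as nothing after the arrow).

aa->; ab->b; ba->

  | abaababaaa => baababaaa => ababaaa => babaaa => baaa => aa => ε
  | bbbabb => bbbb
  | aaabaa => abaa => baa => a
  | babbbaabbaa => bbbaabbaa => bbabbaa => bbbaa => bba => b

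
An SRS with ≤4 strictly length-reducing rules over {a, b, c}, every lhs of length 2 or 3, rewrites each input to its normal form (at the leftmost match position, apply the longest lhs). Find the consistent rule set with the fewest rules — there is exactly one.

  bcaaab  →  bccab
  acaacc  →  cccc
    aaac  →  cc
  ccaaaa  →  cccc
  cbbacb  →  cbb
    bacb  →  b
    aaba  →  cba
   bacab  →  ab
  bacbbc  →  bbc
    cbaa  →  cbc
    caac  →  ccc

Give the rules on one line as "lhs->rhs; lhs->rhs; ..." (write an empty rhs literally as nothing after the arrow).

aa->c; ac->c; bac->

  | bcaaab => bccab
  | acaacc => caacc => cccc
  | aaac => cac => cc
  | ccaaaa => cccaa => cccc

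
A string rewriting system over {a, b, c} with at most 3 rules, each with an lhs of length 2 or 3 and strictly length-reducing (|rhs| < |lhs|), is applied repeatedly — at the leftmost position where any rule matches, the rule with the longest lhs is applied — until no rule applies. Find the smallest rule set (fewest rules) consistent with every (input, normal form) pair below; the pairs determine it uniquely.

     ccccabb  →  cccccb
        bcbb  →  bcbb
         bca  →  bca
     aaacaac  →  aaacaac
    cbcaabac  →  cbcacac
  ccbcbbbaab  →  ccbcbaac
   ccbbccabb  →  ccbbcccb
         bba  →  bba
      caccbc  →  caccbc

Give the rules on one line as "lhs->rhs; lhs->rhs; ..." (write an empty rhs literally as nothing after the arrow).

  | ccccabb => cccccb
  | bcbb
  | bca
  | aaacaac

ab->c; bbb->ba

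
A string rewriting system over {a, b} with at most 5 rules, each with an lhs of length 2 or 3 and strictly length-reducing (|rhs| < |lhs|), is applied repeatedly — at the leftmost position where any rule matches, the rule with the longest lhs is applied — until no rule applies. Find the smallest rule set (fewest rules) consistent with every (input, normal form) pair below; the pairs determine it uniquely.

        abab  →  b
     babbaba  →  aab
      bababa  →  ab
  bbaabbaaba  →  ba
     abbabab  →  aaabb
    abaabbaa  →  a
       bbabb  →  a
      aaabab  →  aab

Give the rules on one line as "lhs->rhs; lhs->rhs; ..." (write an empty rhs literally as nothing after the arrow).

  | abab => b
  | babbaba => baabba => abba => aab
  | bababa => bba => ab
  | bbaabbaaba => ababbaaba => bbaaba => ababa => ba

aba->; baa->a; bba->ab; bbb->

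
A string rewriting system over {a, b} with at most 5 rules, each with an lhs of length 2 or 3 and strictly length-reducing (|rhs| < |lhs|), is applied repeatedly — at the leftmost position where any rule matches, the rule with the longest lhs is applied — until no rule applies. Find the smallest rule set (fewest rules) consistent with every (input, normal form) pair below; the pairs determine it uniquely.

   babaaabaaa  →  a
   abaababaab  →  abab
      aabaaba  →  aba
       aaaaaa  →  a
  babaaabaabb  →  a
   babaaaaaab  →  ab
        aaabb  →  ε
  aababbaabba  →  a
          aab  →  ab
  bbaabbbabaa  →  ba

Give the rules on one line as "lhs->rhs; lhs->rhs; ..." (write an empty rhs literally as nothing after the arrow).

aa->a; abb->; baa->; bb->a

  | babaaabaaa => baabaaa => baaa => a
  | abaababaab => ababaab => abab
  | aabaaba => abaaba => aba
  | aaaaaa => aaaaa => aaaa => aaa => aa => a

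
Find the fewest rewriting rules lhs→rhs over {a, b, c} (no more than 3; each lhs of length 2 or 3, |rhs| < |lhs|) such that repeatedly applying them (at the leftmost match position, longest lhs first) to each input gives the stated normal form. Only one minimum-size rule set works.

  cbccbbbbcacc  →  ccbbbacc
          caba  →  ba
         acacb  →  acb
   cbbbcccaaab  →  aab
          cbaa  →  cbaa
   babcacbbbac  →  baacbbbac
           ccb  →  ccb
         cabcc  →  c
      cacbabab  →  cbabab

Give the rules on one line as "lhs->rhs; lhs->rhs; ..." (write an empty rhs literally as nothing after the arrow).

  | cbccbbbbcacc => ccbbbbcacc => ccbbbacc
  | caba => ba
  | acacb => acb
  | cbbbcccaaab => cbbccaaab => cbcaaab => caaab => aab

bc->; ca->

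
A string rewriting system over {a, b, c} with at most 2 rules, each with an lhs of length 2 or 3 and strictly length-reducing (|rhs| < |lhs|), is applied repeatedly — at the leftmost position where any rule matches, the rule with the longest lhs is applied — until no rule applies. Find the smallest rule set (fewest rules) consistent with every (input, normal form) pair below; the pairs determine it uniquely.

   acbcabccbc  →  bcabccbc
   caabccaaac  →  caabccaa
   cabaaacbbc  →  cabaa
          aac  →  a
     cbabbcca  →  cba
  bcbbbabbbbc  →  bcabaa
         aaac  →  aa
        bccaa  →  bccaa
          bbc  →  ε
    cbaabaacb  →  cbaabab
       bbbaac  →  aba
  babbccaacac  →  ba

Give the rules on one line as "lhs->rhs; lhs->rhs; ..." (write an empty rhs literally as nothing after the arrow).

  | acbcabccbc => bcabccbc
  | caabccaaac => caabccaa
  | cabaaacbbc => cabaabbc => cabaaac => cabaa
  | aac => a

ac->; bb->a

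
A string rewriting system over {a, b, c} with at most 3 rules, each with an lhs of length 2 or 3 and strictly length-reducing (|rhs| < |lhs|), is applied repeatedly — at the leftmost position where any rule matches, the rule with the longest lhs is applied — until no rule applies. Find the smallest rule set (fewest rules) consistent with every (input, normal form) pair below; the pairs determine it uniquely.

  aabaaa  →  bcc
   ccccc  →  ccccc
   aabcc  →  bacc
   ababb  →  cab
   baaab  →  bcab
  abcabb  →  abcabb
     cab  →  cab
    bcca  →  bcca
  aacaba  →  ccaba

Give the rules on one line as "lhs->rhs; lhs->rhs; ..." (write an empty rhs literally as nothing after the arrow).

aa->c; aab->ba; bab->aa

  | aabaaa => baaaa => bcaa => bcc
  | ccccc
  | aabcc => bacc
  | ababb => aaab => cab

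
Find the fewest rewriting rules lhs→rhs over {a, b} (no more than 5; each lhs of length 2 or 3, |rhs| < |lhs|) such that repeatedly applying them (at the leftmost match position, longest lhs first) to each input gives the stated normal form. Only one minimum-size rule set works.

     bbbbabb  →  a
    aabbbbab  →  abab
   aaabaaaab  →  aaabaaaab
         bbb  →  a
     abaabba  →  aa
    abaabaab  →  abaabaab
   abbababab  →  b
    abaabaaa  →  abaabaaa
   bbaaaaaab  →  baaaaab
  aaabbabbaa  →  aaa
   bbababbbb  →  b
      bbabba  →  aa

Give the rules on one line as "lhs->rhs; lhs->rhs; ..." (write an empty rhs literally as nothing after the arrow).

abb->bb; bb->b; bba->b; bbb->a

  | bbbbabb => ababb => abbb => bbb => a
  | aabbbbab => abbbbab => bbbbab => abab
  | aaabaaaab
  | bbb => a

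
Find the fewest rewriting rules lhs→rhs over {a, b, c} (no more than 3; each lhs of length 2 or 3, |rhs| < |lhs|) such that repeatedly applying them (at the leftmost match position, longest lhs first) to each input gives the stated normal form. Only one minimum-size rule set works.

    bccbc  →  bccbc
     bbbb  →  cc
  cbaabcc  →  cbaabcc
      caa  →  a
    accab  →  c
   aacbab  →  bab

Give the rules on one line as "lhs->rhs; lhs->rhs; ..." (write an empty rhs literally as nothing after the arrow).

  | bccbc
  | bbbb => cbb => cc
  | cbaabcc
  | caa => a

ac->b; bb->c; ca->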